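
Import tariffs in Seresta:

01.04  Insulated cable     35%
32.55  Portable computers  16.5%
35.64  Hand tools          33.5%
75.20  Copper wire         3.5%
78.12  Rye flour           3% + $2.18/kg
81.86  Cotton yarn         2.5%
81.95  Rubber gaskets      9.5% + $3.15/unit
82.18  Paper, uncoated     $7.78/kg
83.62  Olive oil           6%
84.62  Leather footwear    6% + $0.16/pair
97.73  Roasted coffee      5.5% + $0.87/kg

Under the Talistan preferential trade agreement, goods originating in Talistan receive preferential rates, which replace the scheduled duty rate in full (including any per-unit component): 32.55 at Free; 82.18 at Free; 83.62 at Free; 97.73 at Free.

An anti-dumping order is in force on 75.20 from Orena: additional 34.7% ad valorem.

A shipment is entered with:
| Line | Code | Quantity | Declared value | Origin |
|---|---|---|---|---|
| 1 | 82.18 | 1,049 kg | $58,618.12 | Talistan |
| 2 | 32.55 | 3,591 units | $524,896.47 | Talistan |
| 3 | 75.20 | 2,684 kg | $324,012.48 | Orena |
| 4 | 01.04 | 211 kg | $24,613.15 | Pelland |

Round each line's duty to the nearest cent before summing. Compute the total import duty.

Line 1 (82.18, Talistan, 1,049 kg, $58,618.12):
Base rate for 82.18 is $7.78/kg.
Origin Talistan qualifies under the Seresta–Talistan agreement and 82.18 is covered: preferential rate Free applies instead.
Duty = $58,618.12 × 0% = $0.00.
Line 2 (32.55, Talistan, 3,591 units, $524,896.47):
Base rate for 32.55 is 16.5%.
Origin Talistan qualifies under the Seresta–Talistan agreement and 32.55 is covered: preferential rate Free applies instead.
Duty = $524,896.47 × 0% = $0.00.
Line 3 (75.20, Orena, 2,684 kg, $324,012.48):
Base rate for 75.20 is 3.5%.
Additional duty on 75.20 from Orena: +34.7%. Applied ad valorem rate: 3.5% + 34.7% = 38.2%.
Duty = $324,012.48 × 38.2% = $123,772.77.
Line 4 (01.04, Pelland, 211 kg, $24,613.15):
Base rate for 01.04 is 35%.
Duty = $24,613.15 × 35% = $8,614.60.
Total = $0.00 + $0.00 + $123,772.77 + $8,614.60 = $132,387.37.

$132,387.37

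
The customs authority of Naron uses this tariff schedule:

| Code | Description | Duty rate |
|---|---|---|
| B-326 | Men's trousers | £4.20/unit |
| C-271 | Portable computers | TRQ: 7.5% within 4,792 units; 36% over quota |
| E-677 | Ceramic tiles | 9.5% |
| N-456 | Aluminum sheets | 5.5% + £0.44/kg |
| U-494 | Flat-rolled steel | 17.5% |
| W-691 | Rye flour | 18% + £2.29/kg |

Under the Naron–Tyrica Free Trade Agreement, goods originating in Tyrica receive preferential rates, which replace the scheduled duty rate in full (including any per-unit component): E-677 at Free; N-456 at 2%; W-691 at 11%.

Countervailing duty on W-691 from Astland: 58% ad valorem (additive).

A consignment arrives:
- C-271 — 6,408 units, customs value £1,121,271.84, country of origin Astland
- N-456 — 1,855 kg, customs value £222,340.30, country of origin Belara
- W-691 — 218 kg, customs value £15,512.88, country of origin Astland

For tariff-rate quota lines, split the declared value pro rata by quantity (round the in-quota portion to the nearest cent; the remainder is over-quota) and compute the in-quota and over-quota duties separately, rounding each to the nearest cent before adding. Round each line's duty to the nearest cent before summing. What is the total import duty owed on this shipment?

Line 1 (C-271, Astland, 6,408 units, £1,121,271.84):
Code C-271 is under a tariff-rate quota (threshold 4,792 units). In-quota: 4,792 units at 7.5%; over-quota: 1,616 units at 36%.
Pro-rata value split: in-quota = £1,121,271.84 × 4,792/6,408 = £838,504.16; over-quota = £1,121,271.84 − £838,504.16 = £282,767.68.
In-quota duty = £838,504.16 × 7.5% = £62,887.81. Over-quota duty = £282,767.68 × 36% = £101,796.36.
Line duty = £62,887.81 + £101,796.36 = £164,684.17.
Line 2 (N-456, Belara, 1,855 kg, £222,340.30):
Base rate for N-456 is 5.5% + £0.44/kg.
N-456 has an FTA preferential rate, but origin Belara is not Tyrica; base rate stands.
Duty = £222,340.30 × 5.5% + 1,855 × £0.44 = £13,044.92.
Line 3 (W-691, Astland, 218 kg, £15,512.88):
Base rate for W-691 is 18% + £2.29/kg.
W-691 has an FTA preferential rate, but origin Astland is not Tyrica; base rate stands.
Additional duty on W-691 from Astland: +58%. Applied ad valorem rate: 18% + 58% = 76%.
Duty = £15,512.88 × 76% + 218 × £2.29 = £12,289.01.
Total = £164,684.17 + £13,044.92 + £12,289.01 = £190,018.10.

£190,018.10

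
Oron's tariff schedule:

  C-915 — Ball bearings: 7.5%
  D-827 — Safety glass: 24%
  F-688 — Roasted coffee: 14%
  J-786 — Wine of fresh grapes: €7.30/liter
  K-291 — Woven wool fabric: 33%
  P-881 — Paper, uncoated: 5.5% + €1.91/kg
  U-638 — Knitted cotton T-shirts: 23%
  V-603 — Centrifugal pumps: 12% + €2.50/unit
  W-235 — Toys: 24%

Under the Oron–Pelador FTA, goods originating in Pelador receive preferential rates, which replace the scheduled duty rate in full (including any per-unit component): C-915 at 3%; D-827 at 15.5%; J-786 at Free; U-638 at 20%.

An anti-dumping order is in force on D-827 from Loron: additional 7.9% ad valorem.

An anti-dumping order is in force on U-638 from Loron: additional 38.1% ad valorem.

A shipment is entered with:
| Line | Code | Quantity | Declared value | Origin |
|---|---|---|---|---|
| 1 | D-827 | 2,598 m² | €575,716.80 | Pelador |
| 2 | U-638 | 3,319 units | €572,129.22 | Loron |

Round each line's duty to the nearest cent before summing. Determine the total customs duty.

Line 1 (D-827, Pelador, 2,598 m², €575,716.80):
Base rate for D-827 is 24%.
Origin Pelador qualifies under the Oron–Pelador agreement and D-827 is covered: preferential rate 15.5% applies instead.
The additional-duty order on D-827 targets Loron, not Pelador; it does not apply.
Duty = €575,716.80 × 15.5% = €89,236.10.
Line 2 (U-638, Loron, 3,319 units, €572,129.22):
Base rate for U-638 is 23%.
U-638 has an FTA preferential rate, but origin Loron is not Pelador; base rate stands.
Additional duty on U-638 from Loron: +38.1%. Applied ad valorem rate: 23% + 38.1% = 61.1%.
Duty = €572,129.22 × 61.1% = €349,570.95.
Total = €89,236.10 + €349,570.95 = €438,807.05.

€438,807.05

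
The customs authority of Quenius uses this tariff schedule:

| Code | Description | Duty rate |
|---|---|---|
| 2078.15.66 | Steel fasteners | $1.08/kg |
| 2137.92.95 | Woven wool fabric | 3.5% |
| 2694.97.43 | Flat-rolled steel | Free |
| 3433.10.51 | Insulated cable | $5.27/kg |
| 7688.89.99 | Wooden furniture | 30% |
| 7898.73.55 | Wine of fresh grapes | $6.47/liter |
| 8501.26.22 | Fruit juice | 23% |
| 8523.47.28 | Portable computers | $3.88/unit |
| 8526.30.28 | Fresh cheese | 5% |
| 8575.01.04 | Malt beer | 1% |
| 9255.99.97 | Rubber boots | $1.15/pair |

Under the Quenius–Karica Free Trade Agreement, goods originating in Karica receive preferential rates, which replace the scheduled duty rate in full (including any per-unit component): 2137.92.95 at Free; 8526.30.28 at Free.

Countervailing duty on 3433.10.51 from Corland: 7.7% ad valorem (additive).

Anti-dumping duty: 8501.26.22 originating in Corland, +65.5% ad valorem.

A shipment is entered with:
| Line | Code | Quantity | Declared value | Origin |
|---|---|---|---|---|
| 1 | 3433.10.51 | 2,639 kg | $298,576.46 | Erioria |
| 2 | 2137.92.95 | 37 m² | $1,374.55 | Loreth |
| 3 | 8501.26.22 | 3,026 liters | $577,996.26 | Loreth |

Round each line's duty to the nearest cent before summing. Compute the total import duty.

$146,894.78

Line 1 (3433.10.51, Erioria, 2,639 kg, $298,576.46):
Base rate for 3433.10.51 is $5.27/kg.
The additional-duty order on 3433.10.51 targets Corland, not Erioria; it does not apply.
Duty = 2,639 × $5.27 = $13,907.53.
Line 2 (2137.92.95, Loreth, 37 m², $1,374.55):
Base rate for 2137.92.95 is 3.5%.
2137.92.95 has an FTA preferential rate, but origin Loreth is not Karica; base rate stands.
Duty = $1,374.55 × 3.5% = $48.11.
Line 3 (8501.26.22, Loreth, 3,026 liters, $577,996.26):
Base rate for 8501.26.22 is 23%.
The additional-duty order on 8501.26.22 targets Corland, not Loreth; it does not apply.
Duty = $577,996.26 × 23% = $132,939.14.
Total = $13,907.53 + $48.11 + $132,939.14 = $146,894.78.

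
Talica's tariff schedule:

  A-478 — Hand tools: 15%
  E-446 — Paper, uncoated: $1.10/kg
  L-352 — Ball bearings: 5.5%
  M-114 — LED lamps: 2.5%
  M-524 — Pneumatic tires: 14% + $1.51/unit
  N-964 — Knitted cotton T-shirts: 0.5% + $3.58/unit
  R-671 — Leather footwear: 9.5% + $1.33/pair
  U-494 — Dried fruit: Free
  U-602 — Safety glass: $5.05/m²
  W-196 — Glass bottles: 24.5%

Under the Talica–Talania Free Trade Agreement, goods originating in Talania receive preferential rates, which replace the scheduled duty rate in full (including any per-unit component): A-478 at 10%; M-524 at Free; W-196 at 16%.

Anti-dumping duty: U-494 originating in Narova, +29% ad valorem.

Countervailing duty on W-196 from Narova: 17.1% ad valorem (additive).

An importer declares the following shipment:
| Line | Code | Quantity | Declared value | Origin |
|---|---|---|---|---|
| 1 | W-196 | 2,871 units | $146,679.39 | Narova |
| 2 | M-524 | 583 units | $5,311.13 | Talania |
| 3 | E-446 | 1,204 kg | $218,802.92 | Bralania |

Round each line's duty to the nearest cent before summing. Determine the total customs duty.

Line 1 (W-196, Narova, 2,871 units, $146,679.39):
Base rate for W-196 is 24.5%.
W-196 has an FTA preferential rate, but origin Narova is not Talania; base rate stands.
Additional duty on W-196 from Narova: +17.1%. Applied ad valorem rate: 24.5% + 17.1% = 41.6%.
Duty = $146,679.39 × 41.6% = $61,018.63.
Line 2 (M-524, Talania, 583 units, $5,311.13):
Base rate for M-524 is 14% + $1.51/unit.
Origin Talania qualifies under the Talica–Talania agreement and M-524 is covered: preferential rate Free applies instead.
Duty = $5,311.13 × 0% = $0.00.
Line 3 (E-446, Bralania, 1,204 kg, $218,802.92):
Base rate for E-446 is $1.10/kg.
Duty = 1,204 × $1.10 = $1,324.40.
Total = $61,018.63 + $0.00 + $1,324.40 = $62,343.03.

$62,343.03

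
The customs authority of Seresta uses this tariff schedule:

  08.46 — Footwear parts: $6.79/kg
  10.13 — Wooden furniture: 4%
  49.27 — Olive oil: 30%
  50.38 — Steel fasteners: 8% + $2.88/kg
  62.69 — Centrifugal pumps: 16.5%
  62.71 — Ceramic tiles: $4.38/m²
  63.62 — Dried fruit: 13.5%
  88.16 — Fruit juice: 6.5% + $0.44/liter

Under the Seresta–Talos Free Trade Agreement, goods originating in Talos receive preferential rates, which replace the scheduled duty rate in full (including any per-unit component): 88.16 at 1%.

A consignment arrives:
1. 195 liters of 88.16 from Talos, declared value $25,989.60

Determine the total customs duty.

Line 1 (88.16, Talos, 195 liters, $25,989.60):
Base rate for 88.16 is 6.5% + $0.44/liter.
Origin Talos qualifies under the Seresta–Talos agreement and 88.16 is covered: preferential rate 1% applies instead.
Duty = $25,989.60 × 1% = $259.90.

$259.90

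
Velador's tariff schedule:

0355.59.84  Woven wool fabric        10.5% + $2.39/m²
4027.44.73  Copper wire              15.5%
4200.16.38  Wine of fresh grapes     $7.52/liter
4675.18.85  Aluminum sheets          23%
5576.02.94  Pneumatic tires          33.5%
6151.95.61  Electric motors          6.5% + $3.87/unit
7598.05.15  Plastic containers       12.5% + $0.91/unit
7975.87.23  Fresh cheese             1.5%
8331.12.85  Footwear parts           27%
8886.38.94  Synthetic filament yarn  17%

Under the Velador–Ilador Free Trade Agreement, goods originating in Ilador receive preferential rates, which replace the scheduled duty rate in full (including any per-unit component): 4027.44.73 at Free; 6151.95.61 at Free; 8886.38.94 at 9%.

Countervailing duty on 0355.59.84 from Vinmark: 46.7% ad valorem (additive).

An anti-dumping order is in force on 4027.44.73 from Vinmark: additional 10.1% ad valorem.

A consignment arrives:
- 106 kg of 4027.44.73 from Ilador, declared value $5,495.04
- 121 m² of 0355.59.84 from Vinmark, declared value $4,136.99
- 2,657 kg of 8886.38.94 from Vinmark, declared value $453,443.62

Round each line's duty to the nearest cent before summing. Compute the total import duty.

Line 1 (4027.44.73, Ilador, 106 kg, $5,495.04):
Base rate for 4027.44.73 is 15.5%.
Origin Ilador qualifies under the Velador–Ilador agreement and 4027.44.73 is covered: preferential rate Free applies instead.
The additional-duty order on 4027.44.73 targets Vinmark, not Ilador; it does not apply.
Duty = $5,495.04 × 0% = $0.00.
Line 2 (0355.59.84, Vinmark, 121 m², $4,136.99):
Base rate for 0355.59.84 is 10.5% + $2.39/m².
Additional duty on 0355.59.84 from Vinmark: +46.7%. Applied ad valorem rate: 10.5% + 46.7% = 57.2%.
Duty = $4,136.99 × 57.2% + 121 × $2.39 = $2,655.55.
Line 3 (8886.38.94, Vinmark, 2,657 kg, $453,443.62):
Base rate for 8886.38.94 is 17%.
8886.38.94 has an FTA preferential rate, but origin Vinmark is not Ilador; base rate stands.
Duty = $453,443.62 × 17% = $77,085.42.
Total = $0.00 + $2,655.55 + $77,085.42 = $79,740.97.

$79,740.97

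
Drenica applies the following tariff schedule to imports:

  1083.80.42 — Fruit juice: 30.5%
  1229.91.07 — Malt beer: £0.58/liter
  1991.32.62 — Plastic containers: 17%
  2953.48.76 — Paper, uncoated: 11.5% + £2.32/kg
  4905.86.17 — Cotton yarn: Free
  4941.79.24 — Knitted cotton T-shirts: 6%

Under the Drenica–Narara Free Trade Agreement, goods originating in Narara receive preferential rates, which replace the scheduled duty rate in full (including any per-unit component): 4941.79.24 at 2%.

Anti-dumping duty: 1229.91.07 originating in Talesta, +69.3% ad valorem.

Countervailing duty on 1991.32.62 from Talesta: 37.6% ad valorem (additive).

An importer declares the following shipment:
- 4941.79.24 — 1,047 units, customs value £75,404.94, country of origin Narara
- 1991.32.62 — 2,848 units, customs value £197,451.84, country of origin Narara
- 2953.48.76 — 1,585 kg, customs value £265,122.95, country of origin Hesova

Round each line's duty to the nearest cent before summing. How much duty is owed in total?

Line 1 (4941.79.24, Narara, 1,047 units, £75,404.94):
Base rate for 4941.79.24 is 6%.
Origin Narara qualifies under the Drenica–Narara agreement and 4941.79.24 is covered: preferential rate 2% applies instead.
Duty = £75,404.94 × 2% = £1,508.10.
Line 2 (1991.32.62, Narara, 2,848 units, £197,451.84):
Base rate for 1991.32.62 is 17%.
Origin Narara is the FTA partner but 1991.32.62 is not on the preference list; base rate stands.
The additional-duty order on 1991.32.62 targets Talesta, not Narara; it does not apply.
Duty = £197,451.84 × 17% = £33,566.81.
Line 3 (2953.48.76, Hesova, 1,585 kg, £265,122.95):
Base rate for 2953.48.76 is 11.5% + £2.32/kg.
Duty = £265,122.95 × 11.5% + 1,585 × £2.32 = £34,166.34.
Total = £1,508.10 + £33,566.81 + £34,166.34 = £69,241.25.

£69,241.25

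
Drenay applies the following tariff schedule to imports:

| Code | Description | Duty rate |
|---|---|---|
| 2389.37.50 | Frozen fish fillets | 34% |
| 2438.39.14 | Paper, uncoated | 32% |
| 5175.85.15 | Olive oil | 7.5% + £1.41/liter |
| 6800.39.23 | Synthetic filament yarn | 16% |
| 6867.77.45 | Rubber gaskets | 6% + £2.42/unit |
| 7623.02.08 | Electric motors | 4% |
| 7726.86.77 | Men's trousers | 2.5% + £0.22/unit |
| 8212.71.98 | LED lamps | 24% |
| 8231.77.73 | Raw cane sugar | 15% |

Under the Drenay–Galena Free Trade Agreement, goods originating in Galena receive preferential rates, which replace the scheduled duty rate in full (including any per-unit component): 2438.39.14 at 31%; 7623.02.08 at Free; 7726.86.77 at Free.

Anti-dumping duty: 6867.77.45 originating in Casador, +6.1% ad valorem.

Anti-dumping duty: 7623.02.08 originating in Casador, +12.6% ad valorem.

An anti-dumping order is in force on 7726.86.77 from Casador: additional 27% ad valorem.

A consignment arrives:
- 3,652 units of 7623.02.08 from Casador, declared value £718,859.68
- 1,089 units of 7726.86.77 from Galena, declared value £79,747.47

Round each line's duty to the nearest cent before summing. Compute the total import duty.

£119,330.71

Line 1 (7623.02.08, Casador, 3,652 units, £718,859.68):
Base rate for 7623.02.08 is 4%.
7623.02.08 has an FTA preferential rate, but origin Casador is not Galena; base rate stands.
Additional duty on 7623.02.08 from Casador: +12.6%. Applied ad valorem rate: 4% + 12.6% = 16.6%.
Duty = £718,859.68 × 16.6% = £119,330.71.
Line 2 (7726.86.77, Galena, 1,089 units, £79,747.47):
Base rate for 7726.86.77 is 2.5% + £0.22/unit.
Origin Galena qualifies under the Drenay–Galena agreement and 7726.86.77 is covered: preferential rate Free applies instead.
The additional-duty order on 7726.86.77 targets Casador, not Galena; it does not apply.
Duty = £79,747.47 × 0% = £0.00.
Total = £119,330.71 + £0.00 = £119,330.71.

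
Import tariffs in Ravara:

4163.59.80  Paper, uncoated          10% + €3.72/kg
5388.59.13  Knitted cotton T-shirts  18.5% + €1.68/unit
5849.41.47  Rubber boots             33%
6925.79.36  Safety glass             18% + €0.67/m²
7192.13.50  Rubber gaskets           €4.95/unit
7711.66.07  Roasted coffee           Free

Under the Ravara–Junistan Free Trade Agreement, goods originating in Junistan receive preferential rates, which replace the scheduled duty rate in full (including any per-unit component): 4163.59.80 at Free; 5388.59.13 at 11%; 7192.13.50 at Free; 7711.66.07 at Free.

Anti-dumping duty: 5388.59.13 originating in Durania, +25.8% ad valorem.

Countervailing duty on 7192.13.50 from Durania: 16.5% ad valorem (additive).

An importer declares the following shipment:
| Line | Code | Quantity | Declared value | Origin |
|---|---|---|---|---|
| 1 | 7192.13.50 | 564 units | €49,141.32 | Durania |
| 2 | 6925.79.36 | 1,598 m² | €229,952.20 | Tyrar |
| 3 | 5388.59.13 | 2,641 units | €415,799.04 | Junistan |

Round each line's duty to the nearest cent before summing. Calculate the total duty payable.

Line 1 (7192.13.50, Durania, 564 units, €49,141.32):
Base rate for 7192.13.50 is €4.95/unit.
7192.13.50 has an FTA preferential rate, but origin Durania is not Junistan; base rate stands.
Additional duty on 7192.13.50 from Durania: +16.5% ad valorem. Applied ad valorem rate = 16.5%.
Duty = €49,141.32 × 16.5% + 564 × €4.95 = €10,900.12.
Line 2 (6925.79.36, Tyrar, 1,598 m², €229,952.20):
Base rate for 6925.79.36 is 18% + €0.67/m².
Duty = €229,952.20 × 18% + 1,598 × €0.67 = €42,462.06.
Line 3 (5388.59.13, Junistan, 2,641 units, €415,799.04):
Base rate for 5388.59.13 is 18.5% + €1.68/unit.
Origin Junistan qualifies under the Ravara–Junistan agreement and 5388.59.13 is covered: preferential rate 11% applies instead.
The additional-duty order on 5388.59.13 targets Durania, not Junistan; it does not apply.
Duty = €415,799.04 × 11% = €45,737.89.
Total = €10,900.12 + €42,462.06 + €45,737.89 = €99,100.07.

€99,100.07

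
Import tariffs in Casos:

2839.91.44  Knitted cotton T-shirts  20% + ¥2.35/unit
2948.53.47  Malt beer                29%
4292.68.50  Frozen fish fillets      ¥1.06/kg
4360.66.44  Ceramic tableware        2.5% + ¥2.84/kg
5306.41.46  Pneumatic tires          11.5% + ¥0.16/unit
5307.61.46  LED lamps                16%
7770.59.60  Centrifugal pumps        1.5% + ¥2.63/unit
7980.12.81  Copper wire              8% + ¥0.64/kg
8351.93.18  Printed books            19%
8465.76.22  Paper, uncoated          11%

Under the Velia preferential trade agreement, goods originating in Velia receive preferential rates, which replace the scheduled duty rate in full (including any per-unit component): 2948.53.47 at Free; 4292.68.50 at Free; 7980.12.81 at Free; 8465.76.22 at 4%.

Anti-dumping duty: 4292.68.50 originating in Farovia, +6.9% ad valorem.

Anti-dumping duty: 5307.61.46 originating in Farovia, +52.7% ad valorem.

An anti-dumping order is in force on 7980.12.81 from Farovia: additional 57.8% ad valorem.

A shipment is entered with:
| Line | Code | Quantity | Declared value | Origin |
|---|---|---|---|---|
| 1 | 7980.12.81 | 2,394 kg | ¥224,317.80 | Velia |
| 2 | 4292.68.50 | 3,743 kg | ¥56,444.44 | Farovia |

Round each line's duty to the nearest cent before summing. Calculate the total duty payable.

¥7,862.25

Line 1 (7980.12.81, Velia, 2,394 kg, ¥224,317.80):
Base rate for 7980.12.81 is 8% + ¥0.64/kg.
Origin Velia qualifies under the Casos–Velia agreement and 7980.12.81 is covered: preferential rate Free applies instead.
The additional-duty order on 7980.12.81 targets Farovia, not Velia; it does not apply.
Duty = ¥224,317.80 × 0% = ¥0.00.
Line 2 (4292.68.50, Farovia, 3,743 kg, ¥56,444.44):
Base rate for 4292.68.50 is ¥1.06/kg.
4292.68.50 has an FTA preferential rate, but origin Farovia is not Velia; base rate stands.
Additional duty on 4292.68.50 from Farovia: +6.9% ad valorem. Applied ad valorem rate = 6.9%.
Duty = ¥56,444.44 × 6.9% + 3,743 × ¥1.06 = ¥7,862.25.
Total = ¥0.00 + ¥7,862.25 = ¥7,862.25.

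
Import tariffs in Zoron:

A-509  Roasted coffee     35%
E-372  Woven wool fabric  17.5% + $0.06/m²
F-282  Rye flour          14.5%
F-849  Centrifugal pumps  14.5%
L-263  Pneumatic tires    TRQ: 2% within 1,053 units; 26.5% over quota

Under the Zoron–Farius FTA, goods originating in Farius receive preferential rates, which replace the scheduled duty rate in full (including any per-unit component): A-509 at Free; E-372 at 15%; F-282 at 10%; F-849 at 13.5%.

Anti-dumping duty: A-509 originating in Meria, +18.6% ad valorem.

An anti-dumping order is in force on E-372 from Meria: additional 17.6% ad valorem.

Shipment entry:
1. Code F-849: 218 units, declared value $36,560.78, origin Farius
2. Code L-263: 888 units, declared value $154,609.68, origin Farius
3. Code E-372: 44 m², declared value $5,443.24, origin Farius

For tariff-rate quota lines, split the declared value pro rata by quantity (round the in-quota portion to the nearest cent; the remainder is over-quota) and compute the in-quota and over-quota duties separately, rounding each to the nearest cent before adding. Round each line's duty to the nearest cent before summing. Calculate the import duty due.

$8,844.39

Line 1 (F-849, Farius, 218 units, $36,560.78):
Base rate for F-849 is 14.5%.
Origin Farius qualifies under the Zoron–Farius agreement and F-849 is covered: preferential rate 13.5% applies instead.
Duty = $36,560.78 × 13.5% = $4,935.71.
Line 2 (L-263, Farius, 888 units, $154,609.68):
Code L-263 is under a tariff-rate quota (threshold 1,053 units). Quantity 888 units is within the quota, so the in-quota rate 2% applies to the full value.
Duty = $154,609.68 × 2% = $3,092.19.
Line 3 (E-372, Farius, 44 m², $5,443.24):
Base rate for E-372 is 17.5% + $0.06/m².
Origin Farius qualifies under the Zoron–Farius agreement and E-372 is covered: preferential rate 15% applies instead.
The additional-duty order on E-372 targets Meria, not Farius; it does not apply.
Duty = $5,443.24 × 15% = $816.49.
Total = $4,935.71 + $3,092.19 + $816.49 = $8,844.39.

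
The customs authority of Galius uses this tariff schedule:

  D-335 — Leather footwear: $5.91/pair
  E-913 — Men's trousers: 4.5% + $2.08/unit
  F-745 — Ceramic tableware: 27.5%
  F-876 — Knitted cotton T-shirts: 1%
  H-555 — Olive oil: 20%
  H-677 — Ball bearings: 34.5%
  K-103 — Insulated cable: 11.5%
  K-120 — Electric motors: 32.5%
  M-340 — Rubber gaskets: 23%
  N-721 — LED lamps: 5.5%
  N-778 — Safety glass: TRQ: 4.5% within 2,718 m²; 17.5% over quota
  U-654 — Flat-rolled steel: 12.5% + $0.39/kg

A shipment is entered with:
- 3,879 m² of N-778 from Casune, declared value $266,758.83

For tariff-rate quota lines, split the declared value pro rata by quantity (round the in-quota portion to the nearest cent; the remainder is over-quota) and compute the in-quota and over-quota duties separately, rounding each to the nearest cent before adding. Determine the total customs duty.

$22,383.60

Line 1 (N-778, Casune, 3,879 m², $266,758.83):
Code N-778 is under a tariff-rate quota (threshold 2,718 m²). In-quota: 2,718 m² at 4.5%; over-quota: 1,161 m² at 17.5%.
Pro-rata value split: in-quota = $266,758.83 × 2,718/3,879 = $186,916.86; over-quota = $266,758.83 − $186,916.86 = $79,841.97.
In-quota duty = $186,916.86 × 4.5% = $8,411.26. Over-quota duty = $79,841.97 × 17.5% = $13,972.34.
Line duty = $8,411.26 + $13,972.34 = $22,383.60.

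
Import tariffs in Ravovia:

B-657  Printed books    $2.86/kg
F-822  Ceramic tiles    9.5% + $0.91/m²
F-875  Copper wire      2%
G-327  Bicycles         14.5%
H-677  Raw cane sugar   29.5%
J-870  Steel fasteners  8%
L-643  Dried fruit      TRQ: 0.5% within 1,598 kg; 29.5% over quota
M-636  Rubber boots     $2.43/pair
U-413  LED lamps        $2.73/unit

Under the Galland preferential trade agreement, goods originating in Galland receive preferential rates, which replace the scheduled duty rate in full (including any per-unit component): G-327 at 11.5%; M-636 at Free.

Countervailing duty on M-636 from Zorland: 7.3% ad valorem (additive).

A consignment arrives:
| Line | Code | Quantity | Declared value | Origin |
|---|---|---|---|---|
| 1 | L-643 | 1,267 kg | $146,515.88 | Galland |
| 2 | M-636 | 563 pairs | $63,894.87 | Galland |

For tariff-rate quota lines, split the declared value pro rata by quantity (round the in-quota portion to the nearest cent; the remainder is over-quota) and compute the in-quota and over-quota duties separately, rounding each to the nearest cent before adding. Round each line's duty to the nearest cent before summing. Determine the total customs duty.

Line 1 (L-643, Galland, 1,267 kg, $146,515.88):
Code L-643 is under a tariff-rate quota (threshold 1,598 kg). Quantity 1,267 kg is within the quota, so the in-quota rate 0.5% applies to the full value.
Duty = $146,515.88 × 0.5% = $732.58.
Line 2 (M-636, Galland, 563 pairs, $63,894.87):
Base rate for M-636 is $2.43/pair.
Origin Galland qualifies under the Ravovia–Galland agreement and M-636 is covered: preferential rate Free applies instead.
The additional-duty order on M-636 targets Zorland, not Galland; it does not apply.
Duty = $63,894.87 × 0% = $0.00.
Total = $732.58 + $0.00 = $732.58.

$732.58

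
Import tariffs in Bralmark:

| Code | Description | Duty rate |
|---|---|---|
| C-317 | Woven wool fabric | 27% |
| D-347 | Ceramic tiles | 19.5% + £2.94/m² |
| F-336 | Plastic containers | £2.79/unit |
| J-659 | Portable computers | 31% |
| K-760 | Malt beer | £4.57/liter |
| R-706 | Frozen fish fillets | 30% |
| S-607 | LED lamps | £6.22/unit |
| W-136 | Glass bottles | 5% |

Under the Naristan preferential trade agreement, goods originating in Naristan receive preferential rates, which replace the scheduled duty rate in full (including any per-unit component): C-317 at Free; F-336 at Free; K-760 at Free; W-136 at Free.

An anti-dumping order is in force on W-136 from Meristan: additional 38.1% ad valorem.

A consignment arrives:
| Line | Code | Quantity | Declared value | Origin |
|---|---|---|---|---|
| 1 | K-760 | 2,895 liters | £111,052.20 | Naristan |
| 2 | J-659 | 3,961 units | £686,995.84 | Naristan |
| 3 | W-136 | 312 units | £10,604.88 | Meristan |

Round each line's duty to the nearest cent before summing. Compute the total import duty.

Line 1 (K-760, Naristan, 2,895 liters, £111,052.20):
Base rate for K-760 is £4.57/liter.
Origin Naristan qualifies under the Bralmark–Naristan agreement and K-760 is covered: preferential rate Free applies instead.
Duty = £111,052.20 × 0% = £0.00.
Line 2 (J-659, Naristan, 3,961 units, £686,995.84):
Base rate for J-659 is 31%.
Origin Naristan is the FTA partner but J-659 is not on the preference list; base rate stands.
Duty = £686,995.84 × 31% = £212,968.71.
Line 3 (W-136, Meristan, 312 units, £10,604.88):
Base rate for W-136 is 5%.
W-136 has an FTA preferential rate, but origin Meristan is not Naristan; base rate stands.
Additional duty on W-136 from Meristan: +38.1%. Applied ad valorem rate: 5% + 38.1% = 43.1%.
Duty = £10,604.88 × 43.1% = £4,570.70.
Total = £0.00 + £212,968.71 + £4,570.70 = £217,539.41.

£217,539.41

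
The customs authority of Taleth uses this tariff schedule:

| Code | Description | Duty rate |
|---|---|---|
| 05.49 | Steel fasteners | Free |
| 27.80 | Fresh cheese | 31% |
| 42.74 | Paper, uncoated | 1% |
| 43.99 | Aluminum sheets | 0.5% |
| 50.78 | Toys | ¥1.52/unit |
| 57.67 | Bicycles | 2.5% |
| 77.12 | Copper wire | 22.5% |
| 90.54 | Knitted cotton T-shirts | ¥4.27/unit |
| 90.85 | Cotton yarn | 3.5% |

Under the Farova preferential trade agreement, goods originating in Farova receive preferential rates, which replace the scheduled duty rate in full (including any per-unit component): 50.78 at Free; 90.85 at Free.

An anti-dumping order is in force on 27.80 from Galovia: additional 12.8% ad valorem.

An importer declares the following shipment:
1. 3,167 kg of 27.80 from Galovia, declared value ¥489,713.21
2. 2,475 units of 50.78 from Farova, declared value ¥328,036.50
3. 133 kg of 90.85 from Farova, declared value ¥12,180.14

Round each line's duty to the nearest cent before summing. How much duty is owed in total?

¥214,494.39

Line 1 (27.80, Galovia, 3,167 kg, ¥489,713.21):
Base rate for 27.80 is 31%.
Additional duty on 27.80 from Galovia: +12.8%. Applied ad valorem rate: 31% + 12.8% = 43.8%.
Duty = ¥489,713.21 × 43.8% = ¥214,494.39.
Line 2 (50.78, Farova, 2,475 units, ¥328,036.50):
Base rate for 50.78 is ¥1.52/unit.
Origin Farova qualifies under the Taleth–Farova agreement and 50.78 is covered: preferential rate Free applies instead.
Duty = ¥328,036.50 × 0% = ¥0.00.
Line 3 (90.85, Farova, 133 kg, ¥12,180.14):
Base rate for 90.85 is 3.5%.
Origin Farova qualifies under the Taleth–Farova agreement and 90.85 is covered: preferential rate Free applies instead.
Duty = ¥12,180.14 × 0% = ¥0.00.
Total = ¥214,494.39 + ¥0.00 + ¥0.00 = ¥214,494.39.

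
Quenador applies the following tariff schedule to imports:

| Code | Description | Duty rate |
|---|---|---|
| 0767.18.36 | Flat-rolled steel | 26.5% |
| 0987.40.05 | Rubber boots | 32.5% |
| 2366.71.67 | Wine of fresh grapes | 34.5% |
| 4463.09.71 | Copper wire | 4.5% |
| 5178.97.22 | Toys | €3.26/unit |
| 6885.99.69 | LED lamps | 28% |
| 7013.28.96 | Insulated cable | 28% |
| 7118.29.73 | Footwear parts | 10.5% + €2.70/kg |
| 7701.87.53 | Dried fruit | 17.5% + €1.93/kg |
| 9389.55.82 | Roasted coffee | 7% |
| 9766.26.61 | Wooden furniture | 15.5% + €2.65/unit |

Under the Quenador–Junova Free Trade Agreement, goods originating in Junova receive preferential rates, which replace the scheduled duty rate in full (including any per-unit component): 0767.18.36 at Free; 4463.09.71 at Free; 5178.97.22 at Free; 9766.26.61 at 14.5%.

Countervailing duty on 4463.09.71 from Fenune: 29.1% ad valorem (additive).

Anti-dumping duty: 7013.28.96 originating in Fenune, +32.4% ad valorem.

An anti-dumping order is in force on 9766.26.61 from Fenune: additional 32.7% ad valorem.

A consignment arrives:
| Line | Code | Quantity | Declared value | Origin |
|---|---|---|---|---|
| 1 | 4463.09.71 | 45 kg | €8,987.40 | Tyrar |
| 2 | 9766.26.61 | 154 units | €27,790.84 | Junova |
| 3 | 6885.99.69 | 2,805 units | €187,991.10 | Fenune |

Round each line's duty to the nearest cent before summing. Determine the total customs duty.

Line 1 (4463.09.71, Tyrar, 45 kg, €8,987.40):
Base rate for 4463.09.71 is 4.5%.
4463.09.71 has an FTA preferential rate, but origin Tyrar is not Junova; base rate stands.
The additional-duty order on 4463.09.71 targets Fenune, not Tyrar; it does not apply.
Duty = €8,987.40 × 4.5% = €404.43.
Line 2 (9766.26.61, Junova, 154 units, €27,790.84):
Base rate for 9766.26.61 is 15.5% + €2.65/unit.
Origin Junova qualifies under the Quenador–Junova agreement and 9766.26.61 is covered: preferential rate 14.5% applies instead.
The additional-duty order on 9766.26.61 targets Fenune, not Junova; it does not apply.
Duty = €27,790.84 × 14.5% = €4,029.67.
Line 3 (6885.99.69, Fenune, 2,805 units, €187,991.10):
Base rate for 6885.99.69 is 28%.
Duty = €187,991.10 × 28% = €52,637.51.
Total = €404.43 + €4,029.67 + €52,637.51 = €57,071.61.

€57,071.61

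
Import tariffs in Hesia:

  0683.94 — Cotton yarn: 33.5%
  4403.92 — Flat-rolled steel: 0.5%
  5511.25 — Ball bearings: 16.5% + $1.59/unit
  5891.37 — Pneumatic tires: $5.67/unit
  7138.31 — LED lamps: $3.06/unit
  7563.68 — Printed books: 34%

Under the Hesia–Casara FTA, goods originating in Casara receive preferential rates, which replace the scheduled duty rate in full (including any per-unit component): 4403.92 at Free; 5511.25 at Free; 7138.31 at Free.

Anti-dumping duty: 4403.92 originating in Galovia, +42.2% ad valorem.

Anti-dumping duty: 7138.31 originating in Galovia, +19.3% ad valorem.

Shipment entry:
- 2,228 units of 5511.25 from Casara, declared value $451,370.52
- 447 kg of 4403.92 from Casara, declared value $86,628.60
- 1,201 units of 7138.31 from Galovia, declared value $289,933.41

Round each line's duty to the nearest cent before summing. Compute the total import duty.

Line 1 (5511.25, Casara, 2,228 units, $451,370.52):
Base rate for 5511.25 is 16.5% + $1.59/unit.
Origin Casara qualifies under the Hesia–Casara agreement and 5511.25 is covered: preferential rate Free applies instead.
Duty = $451,370.52 × 0% = $0.00.
Line 2 (4403.92, Casara, 447 kg, $86,628.60):
Base rate for 4403.92 is 0.5%.
Origin Casara qualifies under the Hesia–Casara agreement and 4403.92 is covered: preferential rate Free applies instead.
The additional-duty order on 4403.92 targets Galovia, not Casara; it does not apply.
Duty = $86,628.60 × 0% = $0.00.
Line 3 (7138.31, Galovia, 1,201 units, $289,933.41):
Base rate for 7138.31 is $3.06/unit.
7138.31 has an FTA preferential rate, but origin Galovia is not Casara; base rate stands.
Additional duty on 7138.31 from Galovia: +19.3% ad valorem. Applied ad valorem rate = 19.3%.
Duty = $289,933.41 × 19.3% + 1,201 × $3.06 = $59,632.21.
Total = $0.00 + $0.00 + $59,632.21 = $59,632.21.

$59,632.21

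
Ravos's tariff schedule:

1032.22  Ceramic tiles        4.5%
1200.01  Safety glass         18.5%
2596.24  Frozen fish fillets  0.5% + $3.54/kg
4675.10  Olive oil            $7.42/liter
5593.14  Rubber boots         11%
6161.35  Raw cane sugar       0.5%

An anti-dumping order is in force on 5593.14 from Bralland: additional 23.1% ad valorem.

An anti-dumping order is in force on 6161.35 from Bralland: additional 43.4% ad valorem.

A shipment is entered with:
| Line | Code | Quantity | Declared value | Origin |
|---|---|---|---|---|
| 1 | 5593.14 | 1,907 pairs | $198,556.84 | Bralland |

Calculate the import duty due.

$67,707.88

Line 1 (5593.14, Bralland, 1,907 pairs, $198,556.84):
Base rate for 5593.14 is 11%.
Additional duty on 5593.14 from Bralland: +23.1%. Applied ad valorem rate: 11% + 23.1% = 34.1%.
Duty = $198,556.84 × 34.1% = $67,707.88.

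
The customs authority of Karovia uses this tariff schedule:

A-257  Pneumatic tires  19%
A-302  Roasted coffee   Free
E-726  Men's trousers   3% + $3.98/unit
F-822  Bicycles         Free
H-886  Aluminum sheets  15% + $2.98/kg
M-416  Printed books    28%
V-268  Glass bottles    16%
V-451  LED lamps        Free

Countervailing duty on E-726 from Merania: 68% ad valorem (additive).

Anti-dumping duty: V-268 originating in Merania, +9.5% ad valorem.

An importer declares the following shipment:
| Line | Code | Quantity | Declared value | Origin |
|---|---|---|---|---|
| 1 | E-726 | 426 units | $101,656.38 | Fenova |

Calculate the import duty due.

Line 1 (E-726, Fenova, 426 units, $101,656.38):
Base rate for E-726 is 3% + $3.98/unit.
The additional-duty order on E-726 targets Merania, not Fenova; it does not apply.
Duty = $101,656.38 × 3% + 426 × $3.98 = $4,745.17.

$4,745.17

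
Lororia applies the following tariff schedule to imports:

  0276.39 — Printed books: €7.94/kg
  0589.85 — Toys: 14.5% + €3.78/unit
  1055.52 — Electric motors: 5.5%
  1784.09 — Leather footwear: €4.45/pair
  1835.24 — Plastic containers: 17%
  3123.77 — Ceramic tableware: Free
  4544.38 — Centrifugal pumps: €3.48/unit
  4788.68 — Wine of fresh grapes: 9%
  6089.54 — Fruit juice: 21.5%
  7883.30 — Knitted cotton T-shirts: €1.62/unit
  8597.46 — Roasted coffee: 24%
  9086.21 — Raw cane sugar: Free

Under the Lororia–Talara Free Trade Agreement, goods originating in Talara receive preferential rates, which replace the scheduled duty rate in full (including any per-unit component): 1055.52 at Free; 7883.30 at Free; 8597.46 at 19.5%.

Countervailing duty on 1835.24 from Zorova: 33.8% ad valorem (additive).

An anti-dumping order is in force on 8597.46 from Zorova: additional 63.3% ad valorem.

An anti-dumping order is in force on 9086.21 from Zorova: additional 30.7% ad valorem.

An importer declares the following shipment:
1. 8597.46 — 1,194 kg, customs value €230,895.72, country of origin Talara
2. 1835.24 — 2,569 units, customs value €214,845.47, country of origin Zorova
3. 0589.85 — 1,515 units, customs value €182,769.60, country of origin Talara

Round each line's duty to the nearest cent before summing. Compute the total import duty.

€186,394.46

Line 1 (8597.46, Talara, 1,194 kg, €230,895.72):
Base rate for 8597.46 is 24%.
Origin Talara qualifies under the Lororia–Talara agreement and 8597.46 is covered: preferential rate 19.5% applies instead.
The additional-duty order on 8597.46 targets Zorova, not Talara; it does not apply.
Duty = €230,895.72 × 19.5% = €45,024.67.
Line 2 (1835.24, Zorova, 2,569 units, €214,845.47):
Base rate for 1835.24 is 17%.
Additional duty on 1835.24 from Zorova: +33.8%. Applied ad valorem rate: 17% + 33.8% = 50.8%.
Duty = €214,845.47 × 50.8% = €109,141.50.
Line 3 (0589.85, Talara, 1,515 units, €182,769.60):
Base rate for 0589.85 is 14.5% + €3.78/unit.
Origin Talara is the FTA partner but 0589.85 is not on the preference list; base rate stands.
Duty = €182,769.60 × 14.5% + 1,515 × €3.78 = €32,228.29.
Total = €45,024.67 + €109,141.50 + €32,228.29 = €186,394.46.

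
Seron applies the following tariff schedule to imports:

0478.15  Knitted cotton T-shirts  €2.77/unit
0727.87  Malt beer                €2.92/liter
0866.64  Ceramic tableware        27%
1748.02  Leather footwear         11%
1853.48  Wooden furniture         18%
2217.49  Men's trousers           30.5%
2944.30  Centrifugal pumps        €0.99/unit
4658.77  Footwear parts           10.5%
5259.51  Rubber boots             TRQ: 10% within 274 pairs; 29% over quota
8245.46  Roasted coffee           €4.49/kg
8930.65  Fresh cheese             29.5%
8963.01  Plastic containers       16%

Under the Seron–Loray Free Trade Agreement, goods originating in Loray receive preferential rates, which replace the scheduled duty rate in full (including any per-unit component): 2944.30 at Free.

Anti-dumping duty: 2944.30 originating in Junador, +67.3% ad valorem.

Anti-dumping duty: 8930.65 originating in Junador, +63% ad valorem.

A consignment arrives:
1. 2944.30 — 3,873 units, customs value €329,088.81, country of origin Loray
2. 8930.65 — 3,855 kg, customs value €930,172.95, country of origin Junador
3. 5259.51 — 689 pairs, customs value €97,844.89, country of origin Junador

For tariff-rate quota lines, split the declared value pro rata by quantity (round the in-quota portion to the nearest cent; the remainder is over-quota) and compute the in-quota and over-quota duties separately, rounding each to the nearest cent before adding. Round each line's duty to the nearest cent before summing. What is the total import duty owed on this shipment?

€881,391.95

Line 1 (2944.30, Loray, 3,873 units, €329,088.81):
Base rate for 2944.30 is €0.99/unit.
Origin Loray qualifies under the Seron–Loray agreement and 2944.30 is covered: preferential rate Free applies instead.
The additional-duty order on 2944.30 targets Junador, not Loray; it does not apply.
Duty = €329,088.81 × 0% = €0.00.
Line 2 (8930.65, Junador, 3,855 kg, €930,172.95):
Base rate for 8930.65 is 29.5%.
Additional duty on 8930.65 from Junador: +63%. Applied ad valorem rate: 29.5% + 63% = 92.5%.
Duty = €930,172.95 × 92.5% = €860,409.98.
Line 3 (5259.51, Junador, 689 pairs, €97,844.89):
Code 5259.51 is under a tariff-rate quota (threshold 274 pairs). In-quota: 274 pairs at 10%; over-quota: 415 pairs at 29%.
Pro-rata value split: in-quota = €97,844.89 × 274/689 = €38,910.74; over-quota = €97,844.89 − €38,910.74 = €58,934.15.
In-quota duty = €38,910.74 × 10% = €3,891.07. Over-quota duty = €58,934.15 × 29% = €17,090.90.
Line duty = €3,891.07 + €17,090.90 = €20,981.97.
Total = €0.00 + €860,409.98 + €20,981.97 = €881,391.95.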